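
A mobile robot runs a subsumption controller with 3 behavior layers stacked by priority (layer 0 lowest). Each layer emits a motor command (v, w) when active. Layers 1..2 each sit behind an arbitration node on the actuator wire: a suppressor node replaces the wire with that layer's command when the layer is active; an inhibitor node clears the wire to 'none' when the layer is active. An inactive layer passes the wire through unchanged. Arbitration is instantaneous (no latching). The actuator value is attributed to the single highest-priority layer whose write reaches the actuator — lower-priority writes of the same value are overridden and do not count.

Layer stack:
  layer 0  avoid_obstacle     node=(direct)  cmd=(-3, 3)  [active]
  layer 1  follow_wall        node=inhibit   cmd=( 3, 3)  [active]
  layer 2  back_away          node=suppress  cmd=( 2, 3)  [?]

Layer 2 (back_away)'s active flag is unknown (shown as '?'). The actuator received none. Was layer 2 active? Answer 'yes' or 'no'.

If layer 2 is active=yes:
  actuator would be (2, 3)
If layer 2 is active=no:
  actuator would be none
Observed none, so layer 2 was idle.

no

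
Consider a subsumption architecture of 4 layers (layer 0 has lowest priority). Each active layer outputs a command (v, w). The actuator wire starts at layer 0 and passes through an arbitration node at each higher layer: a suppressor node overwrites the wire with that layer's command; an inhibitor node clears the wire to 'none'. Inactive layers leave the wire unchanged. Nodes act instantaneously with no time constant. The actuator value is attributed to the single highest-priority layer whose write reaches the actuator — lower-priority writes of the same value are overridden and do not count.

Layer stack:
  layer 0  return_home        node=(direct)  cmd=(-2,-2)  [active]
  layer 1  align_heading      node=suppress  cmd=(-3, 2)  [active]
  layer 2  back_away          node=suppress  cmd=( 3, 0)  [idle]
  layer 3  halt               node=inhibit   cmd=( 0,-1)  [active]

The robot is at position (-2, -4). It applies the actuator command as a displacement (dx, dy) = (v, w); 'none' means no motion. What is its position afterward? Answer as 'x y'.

-2 -4

L0 return_home: active, feeds wire = (-2, -2)
L1 align_heading: active, suppressor → wire = (-3, 2)
L2 back_away: idle → wire stays (-3, 2)
L3 halt: active, inhibitor → wire = none
actuator = none
position: (-2, -4) + none = (-2, -4)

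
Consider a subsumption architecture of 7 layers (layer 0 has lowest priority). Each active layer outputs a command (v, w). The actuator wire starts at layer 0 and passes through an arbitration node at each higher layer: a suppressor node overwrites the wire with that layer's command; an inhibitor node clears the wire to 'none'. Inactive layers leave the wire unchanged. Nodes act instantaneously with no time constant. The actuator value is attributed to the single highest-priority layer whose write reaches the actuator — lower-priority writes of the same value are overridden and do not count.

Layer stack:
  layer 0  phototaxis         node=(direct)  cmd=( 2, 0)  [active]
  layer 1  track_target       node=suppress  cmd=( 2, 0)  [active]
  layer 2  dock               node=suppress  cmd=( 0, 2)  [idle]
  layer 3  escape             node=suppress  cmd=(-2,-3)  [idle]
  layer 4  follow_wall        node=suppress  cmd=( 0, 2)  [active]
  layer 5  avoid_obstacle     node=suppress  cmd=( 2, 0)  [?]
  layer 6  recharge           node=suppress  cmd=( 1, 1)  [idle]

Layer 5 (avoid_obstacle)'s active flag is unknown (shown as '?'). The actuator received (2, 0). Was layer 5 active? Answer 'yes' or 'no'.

If layer 5 is active=yes:
  actuator would be (2, 0)
If layer 5 is active=no:
  actuator would be (0, 2)
Observed (2, 0), so layer 5 was active.

yes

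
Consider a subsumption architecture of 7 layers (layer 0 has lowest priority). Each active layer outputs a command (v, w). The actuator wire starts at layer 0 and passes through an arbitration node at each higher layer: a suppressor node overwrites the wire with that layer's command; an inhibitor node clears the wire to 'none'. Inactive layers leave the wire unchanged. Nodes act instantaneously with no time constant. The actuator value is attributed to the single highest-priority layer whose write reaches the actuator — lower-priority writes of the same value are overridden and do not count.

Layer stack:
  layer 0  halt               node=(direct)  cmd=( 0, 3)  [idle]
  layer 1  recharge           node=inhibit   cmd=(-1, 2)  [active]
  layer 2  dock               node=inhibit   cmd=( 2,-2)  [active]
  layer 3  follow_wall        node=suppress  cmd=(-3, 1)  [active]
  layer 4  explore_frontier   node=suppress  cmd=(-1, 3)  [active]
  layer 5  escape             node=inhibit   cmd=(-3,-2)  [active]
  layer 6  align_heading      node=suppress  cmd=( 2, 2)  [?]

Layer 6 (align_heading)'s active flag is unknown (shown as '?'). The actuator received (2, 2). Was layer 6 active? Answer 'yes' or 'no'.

If layer 6 is active=yes:
  actuator would be (2, 2)
If layer 6 is active=no:
  actuator would be none
Observed (2, 2), so layer 6 was active.

yes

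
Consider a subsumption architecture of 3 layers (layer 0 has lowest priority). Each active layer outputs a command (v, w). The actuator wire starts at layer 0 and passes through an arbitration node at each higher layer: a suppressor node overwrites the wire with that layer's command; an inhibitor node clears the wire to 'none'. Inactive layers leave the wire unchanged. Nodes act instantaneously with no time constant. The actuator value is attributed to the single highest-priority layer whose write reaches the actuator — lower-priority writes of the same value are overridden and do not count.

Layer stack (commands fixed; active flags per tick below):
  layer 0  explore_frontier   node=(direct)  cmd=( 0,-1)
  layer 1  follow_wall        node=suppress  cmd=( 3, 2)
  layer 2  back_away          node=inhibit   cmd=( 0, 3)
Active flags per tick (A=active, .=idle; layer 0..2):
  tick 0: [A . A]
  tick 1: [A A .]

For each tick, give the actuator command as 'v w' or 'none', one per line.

none
3 2

tick 0:
  L0 explore_frontier: active, feeds wire = (0, -1)
  L1 follow_wall: idle → wire stays (0, -1)
  L2 back_away: active, inhibitor → wire = none
  actuator = none
tick 1:
  L0 explore_frontier: active, feeds wire = (0, -1)
  L1 follow_wall: active, suppressor → wire = (3, 2)
  L2 back_away: idle → wire stays (3, 2)
  actuator = (3, 2)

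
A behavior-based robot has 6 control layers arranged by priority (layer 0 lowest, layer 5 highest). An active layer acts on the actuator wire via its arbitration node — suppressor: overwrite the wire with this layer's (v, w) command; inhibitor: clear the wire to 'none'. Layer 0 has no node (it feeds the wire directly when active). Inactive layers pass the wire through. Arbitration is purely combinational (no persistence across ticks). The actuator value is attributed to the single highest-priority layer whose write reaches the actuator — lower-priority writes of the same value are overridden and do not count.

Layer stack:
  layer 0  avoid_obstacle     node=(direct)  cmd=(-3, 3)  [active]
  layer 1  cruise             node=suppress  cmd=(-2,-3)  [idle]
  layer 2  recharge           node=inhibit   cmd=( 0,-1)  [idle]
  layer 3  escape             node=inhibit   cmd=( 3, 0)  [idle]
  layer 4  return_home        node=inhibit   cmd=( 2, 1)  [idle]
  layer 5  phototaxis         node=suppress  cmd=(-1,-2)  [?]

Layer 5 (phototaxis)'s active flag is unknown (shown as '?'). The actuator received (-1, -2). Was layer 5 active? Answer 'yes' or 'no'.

If layer 5 is active=yes:
  actuator would be (-1, -2)
If layer 5 is active=no:
  actuator would be (-3, 3)
Observed (-1, -2), so layer 5 was active.

yes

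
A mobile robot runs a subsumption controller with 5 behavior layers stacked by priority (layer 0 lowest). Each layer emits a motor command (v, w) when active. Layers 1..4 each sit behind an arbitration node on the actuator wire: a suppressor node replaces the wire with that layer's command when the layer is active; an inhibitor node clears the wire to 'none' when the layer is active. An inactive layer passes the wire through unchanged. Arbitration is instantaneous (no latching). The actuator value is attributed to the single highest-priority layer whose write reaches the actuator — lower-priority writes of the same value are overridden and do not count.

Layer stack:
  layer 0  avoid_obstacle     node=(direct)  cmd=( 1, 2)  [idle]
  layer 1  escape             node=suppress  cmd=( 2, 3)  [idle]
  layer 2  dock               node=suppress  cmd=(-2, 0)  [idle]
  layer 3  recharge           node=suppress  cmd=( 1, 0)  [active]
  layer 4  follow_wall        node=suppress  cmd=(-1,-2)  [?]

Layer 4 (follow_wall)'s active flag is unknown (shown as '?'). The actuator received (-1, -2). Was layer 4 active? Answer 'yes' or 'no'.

yes

If layer 4 is active=yes:
  actuator would be (-1, -2)
If layer 4 is active=no:
  actuator would be (1, 0)
Observed (-1, -2), so layer 4 was active.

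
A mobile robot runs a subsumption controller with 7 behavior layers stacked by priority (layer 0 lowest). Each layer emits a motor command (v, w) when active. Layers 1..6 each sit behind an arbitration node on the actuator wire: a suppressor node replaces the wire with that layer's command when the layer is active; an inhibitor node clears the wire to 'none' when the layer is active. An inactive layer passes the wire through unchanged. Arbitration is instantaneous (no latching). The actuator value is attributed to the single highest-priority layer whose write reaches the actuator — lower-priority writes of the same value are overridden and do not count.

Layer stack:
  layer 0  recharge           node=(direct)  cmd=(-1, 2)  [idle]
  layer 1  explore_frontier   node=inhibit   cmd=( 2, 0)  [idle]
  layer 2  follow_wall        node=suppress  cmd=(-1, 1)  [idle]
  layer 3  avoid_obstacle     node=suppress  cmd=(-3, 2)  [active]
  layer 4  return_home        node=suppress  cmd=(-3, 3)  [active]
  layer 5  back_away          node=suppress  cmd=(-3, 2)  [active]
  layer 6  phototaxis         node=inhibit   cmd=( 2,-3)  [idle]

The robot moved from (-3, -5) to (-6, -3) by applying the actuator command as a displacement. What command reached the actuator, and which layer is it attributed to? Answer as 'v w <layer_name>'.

displacement = (-6, -3) − (-3, -5) = (-3, 2)
[0] recharge off; wire := none
[1] explore_frontier off; pass none
[2] follow_wall off; pass none
[3] avoid_obstacle on (suppress); wire := (-3, 2)
[4] return_home on (suppress); wire := (-3, 3)
[5] back_away on (suppress); wire := (-3, 2)
[6] phototaxis off; pass (-3, 2)
output (-3, 2) — from layer 5 (back_away)

-3 2 back_away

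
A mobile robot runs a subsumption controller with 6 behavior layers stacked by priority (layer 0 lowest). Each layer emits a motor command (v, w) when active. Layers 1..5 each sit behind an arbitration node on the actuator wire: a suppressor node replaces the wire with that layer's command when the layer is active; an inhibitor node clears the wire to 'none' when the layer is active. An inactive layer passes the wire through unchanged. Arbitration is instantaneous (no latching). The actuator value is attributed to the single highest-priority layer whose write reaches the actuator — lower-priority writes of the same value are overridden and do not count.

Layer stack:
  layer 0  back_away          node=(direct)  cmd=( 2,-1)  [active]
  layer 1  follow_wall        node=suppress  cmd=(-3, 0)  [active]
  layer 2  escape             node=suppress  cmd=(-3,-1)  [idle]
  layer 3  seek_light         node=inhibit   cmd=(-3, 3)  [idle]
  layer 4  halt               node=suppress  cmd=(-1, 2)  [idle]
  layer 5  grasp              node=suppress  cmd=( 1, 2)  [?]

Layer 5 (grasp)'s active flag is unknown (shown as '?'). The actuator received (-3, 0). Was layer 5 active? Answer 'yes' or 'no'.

If layer 5 is active=yes:
  actuator would be (1, 2)
If layer 5 is active=no:
  actuator would be (-3, 0)
Observed (-3, 0), so layer 5 was idle.

no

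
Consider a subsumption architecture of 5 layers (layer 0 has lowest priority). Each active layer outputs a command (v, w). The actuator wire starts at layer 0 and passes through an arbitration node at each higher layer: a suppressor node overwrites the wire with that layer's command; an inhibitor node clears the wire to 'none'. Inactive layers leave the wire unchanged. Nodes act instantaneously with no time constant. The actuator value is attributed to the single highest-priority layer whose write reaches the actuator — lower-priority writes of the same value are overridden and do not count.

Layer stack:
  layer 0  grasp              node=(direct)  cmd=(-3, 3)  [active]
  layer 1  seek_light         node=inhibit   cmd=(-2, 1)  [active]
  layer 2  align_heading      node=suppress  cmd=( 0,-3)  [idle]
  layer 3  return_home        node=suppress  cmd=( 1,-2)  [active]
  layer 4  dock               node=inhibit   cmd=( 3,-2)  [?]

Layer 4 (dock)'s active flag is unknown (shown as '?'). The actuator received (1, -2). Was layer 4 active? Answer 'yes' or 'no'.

no

If layer 4 is active=yes:
  actuator would be none
If layer 4 is active=no:
  actuator would be (1, -2)
Observed (1, -2), so layer 4 was idle.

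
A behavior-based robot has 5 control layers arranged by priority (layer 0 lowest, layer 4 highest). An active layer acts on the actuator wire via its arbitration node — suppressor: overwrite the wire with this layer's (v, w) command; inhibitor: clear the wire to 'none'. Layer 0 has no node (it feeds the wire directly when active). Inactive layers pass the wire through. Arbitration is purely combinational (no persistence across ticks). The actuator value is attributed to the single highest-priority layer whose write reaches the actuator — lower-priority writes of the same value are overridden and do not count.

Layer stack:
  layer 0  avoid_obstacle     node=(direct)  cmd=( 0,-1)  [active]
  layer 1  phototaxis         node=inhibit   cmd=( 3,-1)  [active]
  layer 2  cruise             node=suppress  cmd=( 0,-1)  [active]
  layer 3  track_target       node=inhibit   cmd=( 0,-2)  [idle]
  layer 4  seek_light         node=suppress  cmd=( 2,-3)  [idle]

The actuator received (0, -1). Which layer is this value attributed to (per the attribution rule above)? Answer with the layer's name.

cruise

L0 avoid_obstacle: active, feeds wire = (0, -1)
L1 phototaxis: active, inhibitor → wire = none
L2 cruise: active, suppressor → wire = (0, -1)
L3 track_target: idle → wire stays (0, -1)
L4 seek_light: idle → wire stays (0, -1)
actuator = (0, -1)
last writer: layer 2 = cruise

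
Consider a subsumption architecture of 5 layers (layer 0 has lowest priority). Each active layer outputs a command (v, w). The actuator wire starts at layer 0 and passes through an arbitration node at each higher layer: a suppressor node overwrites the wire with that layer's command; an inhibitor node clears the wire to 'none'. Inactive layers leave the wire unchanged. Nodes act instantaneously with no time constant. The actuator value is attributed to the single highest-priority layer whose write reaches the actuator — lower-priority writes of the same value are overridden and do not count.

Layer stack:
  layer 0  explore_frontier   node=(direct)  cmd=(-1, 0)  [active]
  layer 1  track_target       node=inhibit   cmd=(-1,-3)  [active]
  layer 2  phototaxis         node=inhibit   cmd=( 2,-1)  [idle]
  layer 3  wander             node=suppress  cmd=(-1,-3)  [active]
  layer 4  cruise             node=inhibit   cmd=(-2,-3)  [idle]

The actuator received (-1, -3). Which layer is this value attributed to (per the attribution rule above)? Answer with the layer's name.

L0 explore_frontier: active, feeds wire = (-1, 0)
L1 track_target: active, inhibitor → wire = none
L2 phototaxis: idle → wire stays none
L3 wander: active, suppressor → wire = (-1, -3)
L4 cruise: idle → wire stays (-1, -3)
actuator = (-1, -3)
last writer: layer 3 = wander

wander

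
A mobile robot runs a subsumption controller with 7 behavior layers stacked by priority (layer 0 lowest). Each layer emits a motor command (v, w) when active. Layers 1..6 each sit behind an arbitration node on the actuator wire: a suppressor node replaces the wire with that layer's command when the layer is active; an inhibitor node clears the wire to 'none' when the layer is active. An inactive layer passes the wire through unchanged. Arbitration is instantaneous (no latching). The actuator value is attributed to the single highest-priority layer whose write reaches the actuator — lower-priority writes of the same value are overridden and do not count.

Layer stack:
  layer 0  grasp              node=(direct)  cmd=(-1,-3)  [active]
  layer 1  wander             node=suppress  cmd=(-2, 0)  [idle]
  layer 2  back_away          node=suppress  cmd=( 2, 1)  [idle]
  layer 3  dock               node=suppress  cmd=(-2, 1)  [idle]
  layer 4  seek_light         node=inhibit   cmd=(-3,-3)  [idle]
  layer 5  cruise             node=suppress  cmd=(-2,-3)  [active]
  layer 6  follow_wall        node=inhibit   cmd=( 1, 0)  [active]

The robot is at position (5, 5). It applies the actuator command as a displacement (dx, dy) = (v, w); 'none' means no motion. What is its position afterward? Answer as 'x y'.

5 5

layer 0 (grasp) active — direct: (-1, -3)
layer 1 (wander) idle — unchanged: (-1, -3)
layer 2 (back_away) idle — unchanged: (-1, -3)
layer 3 (dock) idle — unchanged: (-1, -3)
layer 4 (seek_light) idle — unchanged: (-1, -3)
layer 5 (cruise) active — suppresses: (-2, -3)
layer 6 (follow_wall) active — inhibits: none
→ actuator none
position: (5, 5) + none = (5, 5)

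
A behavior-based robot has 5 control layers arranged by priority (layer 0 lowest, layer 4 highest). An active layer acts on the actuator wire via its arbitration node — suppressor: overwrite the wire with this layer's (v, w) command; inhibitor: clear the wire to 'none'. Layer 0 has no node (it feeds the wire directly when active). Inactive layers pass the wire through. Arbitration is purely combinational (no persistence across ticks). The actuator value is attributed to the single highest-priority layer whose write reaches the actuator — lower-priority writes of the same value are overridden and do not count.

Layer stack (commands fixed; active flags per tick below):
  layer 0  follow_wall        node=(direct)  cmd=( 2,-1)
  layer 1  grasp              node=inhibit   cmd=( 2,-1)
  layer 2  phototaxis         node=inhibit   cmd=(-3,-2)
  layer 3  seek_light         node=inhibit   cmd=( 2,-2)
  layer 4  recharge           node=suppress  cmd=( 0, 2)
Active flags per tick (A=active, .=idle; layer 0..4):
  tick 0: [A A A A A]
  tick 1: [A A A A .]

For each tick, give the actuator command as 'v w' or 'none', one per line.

tick 0:
  [0] follow_wall on; wire := (2, -1)
  [1] grasp on (inhibit); wire := none
  [2] phototaxis on (inhibit); wire := none
  [3] seek_light on (inhibit); wire := none
  [4] recharge on (suppress); wire := (0, 2)
  output (0, 2)
tick 1:
  [0] follow_wall on; wire := (2, -1)
  [1] grasp on (inhibit); wire := none
  [2] phototaxis on (inhibit); wire := none
  [3] seek_light on (inhibit); wire := none
  [4] recharge off; pass none
  output none

0 2
none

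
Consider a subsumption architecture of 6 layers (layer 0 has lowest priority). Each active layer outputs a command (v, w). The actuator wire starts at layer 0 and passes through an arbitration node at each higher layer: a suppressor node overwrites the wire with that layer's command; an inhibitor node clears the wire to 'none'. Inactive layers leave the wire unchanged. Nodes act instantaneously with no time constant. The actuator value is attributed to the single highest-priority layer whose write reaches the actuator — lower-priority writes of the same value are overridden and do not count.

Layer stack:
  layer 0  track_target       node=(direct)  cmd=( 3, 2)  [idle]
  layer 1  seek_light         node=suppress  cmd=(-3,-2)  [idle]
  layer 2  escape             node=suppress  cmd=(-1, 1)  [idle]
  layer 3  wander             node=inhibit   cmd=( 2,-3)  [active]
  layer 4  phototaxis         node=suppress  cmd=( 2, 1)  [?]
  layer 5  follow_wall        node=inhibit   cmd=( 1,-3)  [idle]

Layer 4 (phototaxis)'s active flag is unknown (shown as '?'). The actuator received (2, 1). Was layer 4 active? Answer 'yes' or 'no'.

yes

If layer 4 is active=yes:
  actuator would be (2, 1)
If layer 4 is active=no:
  actuator would be none
Observed (2, 1), so layer 4 was active.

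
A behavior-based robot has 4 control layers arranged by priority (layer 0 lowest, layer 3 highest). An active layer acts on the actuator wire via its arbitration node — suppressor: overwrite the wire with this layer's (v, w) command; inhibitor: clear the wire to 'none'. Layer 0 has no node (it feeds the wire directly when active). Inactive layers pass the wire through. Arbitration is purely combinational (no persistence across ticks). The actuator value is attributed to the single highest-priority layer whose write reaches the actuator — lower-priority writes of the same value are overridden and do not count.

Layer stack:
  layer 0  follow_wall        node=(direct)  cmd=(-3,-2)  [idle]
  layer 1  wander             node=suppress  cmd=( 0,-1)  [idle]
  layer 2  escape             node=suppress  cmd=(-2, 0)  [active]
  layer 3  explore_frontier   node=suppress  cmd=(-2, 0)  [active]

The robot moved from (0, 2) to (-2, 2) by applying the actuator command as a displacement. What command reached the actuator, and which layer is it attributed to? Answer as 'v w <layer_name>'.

-2 0 explore_frontier

displacement = (-2, 2) − (0, 2) = (-2, 0)
L0 follow_wall: idle → wire = none
L1 wander: idle → wire stays none
L2 escape: active, suppressor → wire = (-2, 0)
L3 explore_frontier: active, suppressor → wire = (-2, 0)
actuator = (-2, 0) — from layer 3 (explore_frontier)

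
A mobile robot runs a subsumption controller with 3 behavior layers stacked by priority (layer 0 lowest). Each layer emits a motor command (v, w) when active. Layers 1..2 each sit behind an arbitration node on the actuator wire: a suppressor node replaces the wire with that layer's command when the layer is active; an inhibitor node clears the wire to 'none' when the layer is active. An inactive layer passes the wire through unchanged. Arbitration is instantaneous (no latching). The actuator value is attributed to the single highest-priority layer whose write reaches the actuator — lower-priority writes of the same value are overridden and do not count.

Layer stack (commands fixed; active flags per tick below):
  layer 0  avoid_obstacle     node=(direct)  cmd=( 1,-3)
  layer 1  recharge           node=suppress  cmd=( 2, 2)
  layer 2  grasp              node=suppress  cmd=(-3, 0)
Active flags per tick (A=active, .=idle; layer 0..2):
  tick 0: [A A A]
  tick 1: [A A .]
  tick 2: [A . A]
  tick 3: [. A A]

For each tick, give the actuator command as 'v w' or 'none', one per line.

-3 0
2 2
-3 0
-3 0

tick 0:
  L0 avoid_obstacle: active, feeds wire = (1, -3)
  L1 recharge: active, suppressor → wire = (2, 2)
  L2 grasp: active, suppressor → wire = (-3, 0)
  actuator = (-3, 0)
tick 1:
  L0 avoid_obstacle: active, feeds wire = (1, -3)
  L1 recharge: active, suppressor → wire = (2, 2)
  L2 grasp: idle → wire stays (2, 2)
  actuator = (2, 2)
tick 2:
  L0 avoid_obstacle: active, feeds wire = (1, -3)
  L1 recharge: idle → wire stays (1, -3)
  L2 grasp: active, suppressor → wire = (-3, 0)
  actuator = (-3, 0)
tick 3:
  L0 avoid_obstacle: idle → wire = none
  L1 recharge: active, suppressor → wire = (2, 2)
  L2 grasp: active, suppressor → wire = (-3, 0)
  actuator = (-3, 0)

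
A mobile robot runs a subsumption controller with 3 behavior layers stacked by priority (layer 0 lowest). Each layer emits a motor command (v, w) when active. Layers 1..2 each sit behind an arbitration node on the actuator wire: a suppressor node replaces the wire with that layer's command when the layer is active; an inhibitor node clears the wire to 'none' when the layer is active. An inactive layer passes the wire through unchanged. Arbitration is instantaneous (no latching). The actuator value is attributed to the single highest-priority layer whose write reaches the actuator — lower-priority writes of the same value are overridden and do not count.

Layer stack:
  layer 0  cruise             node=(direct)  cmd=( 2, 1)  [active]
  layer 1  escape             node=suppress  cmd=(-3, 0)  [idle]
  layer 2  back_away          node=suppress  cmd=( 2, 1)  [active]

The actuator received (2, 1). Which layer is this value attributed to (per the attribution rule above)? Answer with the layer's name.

[0] cruise on; wire := (2, 1)
[1] escape off; pass (2, 1)
[2] back_away on (suppress); wire := (2, 1)
output (2, 1)
last writer: layer 2 = back_away

back_away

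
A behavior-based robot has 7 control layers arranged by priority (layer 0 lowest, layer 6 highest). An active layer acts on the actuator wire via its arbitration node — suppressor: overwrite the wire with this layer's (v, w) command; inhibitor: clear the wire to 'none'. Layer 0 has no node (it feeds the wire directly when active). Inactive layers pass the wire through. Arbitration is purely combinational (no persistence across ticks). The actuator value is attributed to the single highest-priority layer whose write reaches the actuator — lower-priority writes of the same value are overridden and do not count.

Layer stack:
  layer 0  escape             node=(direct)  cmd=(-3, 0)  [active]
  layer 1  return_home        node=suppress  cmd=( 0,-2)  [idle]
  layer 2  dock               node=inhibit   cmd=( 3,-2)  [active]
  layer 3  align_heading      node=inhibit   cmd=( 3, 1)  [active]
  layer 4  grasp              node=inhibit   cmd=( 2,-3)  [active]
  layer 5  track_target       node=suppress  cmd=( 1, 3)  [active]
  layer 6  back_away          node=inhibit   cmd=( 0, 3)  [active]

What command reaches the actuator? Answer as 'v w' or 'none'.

none

layer 0 (escape) active — direct: (-3, 0)
layer 1 (return_home) idle — unchanged: (-3, 0)
layer 2 (dock) active — inhibits: none
layer 3 (align_heading) active — inhibits: none
layer 4 (grasp) active — inhibits: none
layer 5 (track_target) active — suppresses: (1, 3)
layer 6 (back_away) active — inhibits: none
→ actuator none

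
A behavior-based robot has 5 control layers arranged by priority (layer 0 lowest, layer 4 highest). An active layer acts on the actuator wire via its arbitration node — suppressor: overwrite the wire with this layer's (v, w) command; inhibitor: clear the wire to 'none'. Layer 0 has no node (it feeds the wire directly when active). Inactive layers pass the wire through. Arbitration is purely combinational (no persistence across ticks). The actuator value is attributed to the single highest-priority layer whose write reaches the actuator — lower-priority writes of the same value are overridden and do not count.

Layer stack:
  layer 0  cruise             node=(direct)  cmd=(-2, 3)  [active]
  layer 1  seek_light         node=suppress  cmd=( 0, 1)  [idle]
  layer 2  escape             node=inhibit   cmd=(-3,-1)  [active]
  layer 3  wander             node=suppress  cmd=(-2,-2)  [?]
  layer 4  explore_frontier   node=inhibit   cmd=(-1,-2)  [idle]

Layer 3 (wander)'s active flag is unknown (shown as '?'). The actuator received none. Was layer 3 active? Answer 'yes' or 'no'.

no

If layer 3 is active=yes:
  actuator would be (-2, -2)
If layer 3 is active=no:
  actuator would be none
Observed none, so layer 3 was idle.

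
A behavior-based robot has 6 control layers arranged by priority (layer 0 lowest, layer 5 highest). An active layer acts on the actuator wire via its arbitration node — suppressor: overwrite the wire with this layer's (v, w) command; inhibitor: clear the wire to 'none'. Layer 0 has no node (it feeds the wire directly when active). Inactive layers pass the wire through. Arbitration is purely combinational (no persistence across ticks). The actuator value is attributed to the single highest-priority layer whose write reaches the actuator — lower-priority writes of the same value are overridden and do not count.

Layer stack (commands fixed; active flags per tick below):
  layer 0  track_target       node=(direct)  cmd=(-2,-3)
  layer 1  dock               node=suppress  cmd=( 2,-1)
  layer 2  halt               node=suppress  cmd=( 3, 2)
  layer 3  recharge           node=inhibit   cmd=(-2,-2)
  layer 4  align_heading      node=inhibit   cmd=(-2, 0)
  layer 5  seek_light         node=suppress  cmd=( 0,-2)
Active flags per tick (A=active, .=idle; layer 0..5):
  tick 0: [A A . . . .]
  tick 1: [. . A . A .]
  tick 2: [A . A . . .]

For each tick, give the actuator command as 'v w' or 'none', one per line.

2 -1
none
3 2

tick 0:
  layer 0 (track_target) active — direct: (-2, -3)
  layer 1 (dock) active — suppresses: (2, -1)
  layer 2 (halt) idle — unchanged: (2, -1)
  layer 3 (recharge) idle — unchanged: (2, -1)
  layer 4 (align_heading) idle — unchanged: (2, -1)
  layer 5 (seek_light) idle — unchanged: (2, -1)
  → actuator (2, -1)
tick 1:
  layer 0 (track_target) idle — none
  layer 1 (dock) idle — unchanged: none
  layer 2 (halt) active — suppresses: (3, 2)
  layer 3 (recharge) idle — unchanged: (3, 2)
  layer 4 (align_heading) active — inhibits: none
  layer 5 (seek_light) idle — unchanged: none
  → actuator none
tick 2:
  layer 0 (track_target) active — direct: (-2, -3)
  layer 1 (dock) idle — unchanged: (-2, -3)
  layer 2 (halt) active — suppresses: (3, 2)
  layer 3 (recharge) idle — unchanged: (3, 2)
  layer 4 (align_heading) idle — unchanged: (3, 2)
  layer 5 (seek_light) idle — unchanged: (3, 2)
  → actuator (3, 2)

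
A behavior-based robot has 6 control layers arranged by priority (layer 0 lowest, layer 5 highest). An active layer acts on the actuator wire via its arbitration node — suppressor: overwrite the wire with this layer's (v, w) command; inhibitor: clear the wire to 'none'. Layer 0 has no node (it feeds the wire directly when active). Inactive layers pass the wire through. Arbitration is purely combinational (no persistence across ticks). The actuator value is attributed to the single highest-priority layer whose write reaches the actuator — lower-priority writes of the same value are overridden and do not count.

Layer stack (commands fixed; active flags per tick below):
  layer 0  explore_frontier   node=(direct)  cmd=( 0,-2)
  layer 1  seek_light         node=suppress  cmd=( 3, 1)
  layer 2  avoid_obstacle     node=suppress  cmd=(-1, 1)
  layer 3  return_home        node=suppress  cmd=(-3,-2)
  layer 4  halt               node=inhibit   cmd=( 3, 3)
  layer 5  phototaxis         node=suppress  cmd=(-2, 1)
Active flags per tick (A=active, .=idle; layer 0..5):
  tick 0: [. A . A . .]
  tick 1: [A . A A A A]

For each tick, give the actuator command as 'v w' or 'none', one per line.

tick 0:
  L0 explore_frontier: idle → wire = none
  L1 seek_light: active, suppressor → wire = (3, 1)
  L2 avoid_obstacle: idle → wire stays (3, 1)
  L3 return_home: active, suppressor → wire = (-3, -2)
  L4 halt: idle → wire stays (-3, -2)
  L5 phototaxis: idle → wire stays (-3, -2)
  actuator = (-3, -2)
tick 1:
  L0 explore_frontier: active, feeds wire = (0, -2)
  L1 seek_light: idle → wire stays (0, -2)
  L2 avoid_obstacle: active, suppressor → wire = (-1, 1)
  L3 return_home: active, suppressor → wire = (-3, -2)
  L4 halt: active, inhibitor → wire = none
  L5 phototaxis: active, suppressor → wire = (-2, 1)
  actuator = (-2, 1)

-3 -2
-2 1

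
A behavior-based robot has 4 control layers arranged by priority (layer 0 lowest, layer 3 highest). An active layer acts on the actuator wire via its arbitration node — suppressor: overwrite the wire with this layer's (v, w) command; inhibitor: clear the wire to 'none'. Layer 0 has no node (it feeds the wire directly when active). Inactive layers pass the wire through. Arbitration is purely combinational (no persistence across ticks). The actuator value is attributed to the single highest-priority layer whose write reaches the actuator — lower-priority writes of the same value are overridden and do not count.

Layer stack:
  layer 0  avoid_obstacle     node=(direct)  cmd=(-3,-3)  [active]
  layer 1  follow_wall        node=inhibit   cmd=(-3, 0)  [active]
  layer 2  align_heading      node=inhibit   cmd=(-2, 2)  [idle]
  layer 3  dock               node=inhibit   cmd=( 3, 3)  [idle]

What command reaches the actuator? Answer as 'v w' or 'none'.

none

L0 avoid_obstacle: active, feeds wire = (-3, -3)
L1 follow_wall: active, inhibitor → wire = none
L2 align_heading: idle → wire stays none
L3 dock: idle → wire stays none
actuator = none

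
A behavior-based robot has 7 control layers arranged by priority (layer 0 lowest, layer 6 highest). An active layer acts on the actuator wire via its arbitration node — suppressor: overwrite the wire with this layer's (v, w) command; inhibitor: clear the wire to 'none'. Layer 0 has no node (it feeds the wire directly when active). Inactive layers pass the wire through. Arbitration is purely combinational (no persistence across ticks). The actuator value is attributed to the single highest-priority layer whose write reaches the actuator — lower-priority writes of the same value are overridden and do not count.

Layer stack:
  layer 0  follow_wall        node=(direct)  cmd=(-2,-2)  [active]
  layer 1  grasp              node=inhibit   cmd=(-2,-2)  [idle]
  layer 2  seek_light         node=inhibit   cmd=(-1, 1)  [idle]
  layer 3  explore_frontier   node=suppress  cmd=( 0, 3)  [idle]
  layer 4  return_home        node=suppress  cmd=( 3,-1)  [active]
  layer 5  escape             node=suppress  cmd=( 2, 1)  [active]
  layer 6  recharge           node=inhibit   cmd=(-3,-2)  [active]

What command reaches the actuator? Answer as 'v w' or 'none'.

layer 0 (follow_wall) active — direct: (-2, -2)
layer 1 (grasp) idle — unchanged: (-2, -2)
layer 2 (seek_light) idle — unchanged: (-2, -2)
layer 3 (explore_frontier) idle — unchanged: (-2, -2)
layer 4 (return_home) active — suppresses: (3, -1)
layer 5 (escape) active — suppresses: (2, 1)
layer 6 (recharge) active — inhibits: none
→ actuator none

none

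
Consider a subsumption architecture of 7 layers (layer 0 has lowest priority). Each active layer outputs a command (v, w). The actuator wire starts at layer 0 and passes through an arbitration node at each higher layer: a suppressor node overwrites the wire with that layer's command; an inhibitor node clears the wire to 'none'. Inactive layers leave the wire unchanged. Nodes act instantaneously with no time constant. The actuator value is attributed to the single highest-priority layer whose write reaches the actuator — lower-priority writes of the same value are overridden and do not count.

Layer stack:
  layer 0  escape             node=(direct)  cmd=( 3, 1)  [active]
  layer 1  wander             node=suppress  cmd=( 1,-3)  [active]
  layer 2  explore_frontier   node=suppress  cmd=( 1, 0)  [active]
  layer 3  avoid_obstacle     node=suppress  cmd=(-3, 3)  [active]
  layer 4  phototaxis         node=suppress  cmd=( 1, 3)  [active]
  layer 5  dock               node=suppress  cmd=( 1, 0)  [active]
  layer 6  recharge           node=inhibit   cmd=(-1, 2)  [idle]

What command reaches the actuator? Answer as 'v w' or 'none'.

layer 0 (escape) active — direct: (3, 1)
layer 1 (wander) active — suppresses: (1, -3)
layer 2 (explore_frontier) active — suppresses: (1, 0)
layer 3 (avoid_obstacle) active — suppresses: (-3, 3)
layer 4 (phototaxis) active — suppresses: (1, 3)
layer 5 (dock) active — suppresses: (1, 0)
layer 6 (recharge) idle — unchanged: (1, 0)
→ actuator (1, 0)

1 0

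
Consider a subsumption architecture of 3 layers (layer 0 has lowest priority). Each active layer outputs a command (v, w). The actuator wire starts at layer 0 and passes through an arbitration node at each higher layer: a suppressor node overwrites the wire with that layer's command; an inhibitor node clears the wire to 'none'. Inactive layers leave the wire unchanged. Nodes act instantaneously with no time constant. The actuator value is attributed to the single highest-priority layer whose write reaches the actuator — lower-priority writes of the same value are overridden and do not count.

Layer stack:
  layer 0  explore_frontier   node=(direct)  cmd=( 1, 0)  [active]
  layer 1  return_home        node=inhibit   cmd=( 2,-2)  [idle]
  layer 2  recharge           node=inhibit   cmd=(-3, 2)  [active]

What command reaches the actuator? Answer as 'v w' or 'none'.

[0] explore_frontier on; wire := (1, 0)
[1] return_home off; pass (1, 0)
[2] recharge on (inhibit); wire := none
output none

none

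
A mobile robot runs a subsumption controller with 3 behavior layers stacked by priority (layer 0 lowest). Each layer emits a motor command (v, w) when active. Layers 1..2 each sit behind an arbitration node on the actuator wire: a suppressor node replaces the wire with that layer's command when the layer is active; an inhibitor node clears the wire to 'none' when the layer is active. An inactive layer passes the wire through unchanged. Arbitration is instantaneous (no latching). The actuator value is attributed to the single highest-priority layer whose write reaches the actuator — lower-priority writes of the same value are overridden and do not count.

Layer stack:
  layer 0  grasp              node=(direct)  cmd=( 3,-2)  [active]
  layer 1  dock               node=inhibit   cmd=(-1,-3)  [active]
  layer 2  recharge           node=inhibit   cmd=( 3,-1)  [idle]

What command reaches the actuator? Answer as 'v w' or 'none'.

[0] grasp on; wire := (3, -2)
[1] dock on (inhibit); wire := none
[2] recharge off; pass none
output none

none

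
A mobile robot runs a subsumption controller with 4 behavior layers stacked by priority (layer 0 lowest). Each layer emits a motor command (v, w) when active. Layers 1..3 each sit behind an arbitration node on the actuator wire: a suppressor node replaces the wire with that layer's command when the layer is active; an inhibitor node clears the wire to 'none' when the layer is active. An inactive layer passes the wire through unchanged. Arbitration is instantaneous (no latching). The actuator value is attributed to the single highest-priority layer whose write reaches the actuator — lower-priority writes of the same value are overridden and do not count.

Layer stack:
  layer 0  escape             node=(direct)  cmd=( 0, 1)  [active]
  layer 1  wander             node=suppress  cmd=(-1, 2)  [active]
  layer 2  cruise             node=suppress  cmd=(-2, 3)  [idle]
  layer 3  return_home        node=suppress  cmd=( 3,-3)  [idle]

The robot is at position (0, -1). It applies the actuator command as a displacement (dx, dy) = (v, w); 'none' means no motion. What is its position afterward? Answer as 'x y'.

-1 1

L0 escape: active, feeds wire = (0, 1)
L1 wander: active, suppressor → wire = (-1, 2)
L2 cruise: idle → wire stays (-1, 2)
L3 return_home: idle → wire stays (-1, 2)
actuator = (-1, 2)
position: (0, -1) + (-1, 2) = (-1, 1)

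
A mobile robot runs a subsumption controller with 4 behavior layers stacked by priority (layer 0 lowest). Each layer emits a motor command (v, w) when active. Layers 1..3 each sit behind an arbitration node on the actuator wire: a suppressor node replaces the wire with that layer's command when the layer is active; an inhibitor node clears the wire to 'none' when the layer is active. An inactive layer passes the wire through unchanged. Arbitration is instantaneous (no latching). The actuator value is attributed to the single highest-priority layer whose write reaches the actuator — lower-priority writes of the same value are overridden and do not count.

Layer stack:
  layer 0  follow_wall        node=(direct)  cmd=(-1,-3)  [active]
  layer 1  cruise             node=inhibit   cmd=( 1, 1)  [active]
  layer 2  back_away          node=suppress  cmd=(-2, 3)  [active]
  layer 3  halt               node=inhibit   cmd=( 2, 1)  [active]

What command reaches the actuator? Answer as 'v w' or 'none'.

[0] follow_wall on; wire := (-1, -3)
[1] cruise on (inhibit); wire := none
[2] back_away on (suppress); wire := (-2, 3)
[3] halt on (inhibit); wire := none
output none

none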